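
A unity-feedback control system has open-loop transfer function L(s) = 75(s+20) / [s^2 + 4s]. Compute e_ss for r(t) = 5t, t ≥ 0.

1/75

Factoring s from the denominator leaves a polynomial with constant term 4, so the system is type 1.
K_v = lim_{s→0} s·L(s) = 75·20 / 4 = 375.
e_ss = 5/K_v = 5/375 = 1/75.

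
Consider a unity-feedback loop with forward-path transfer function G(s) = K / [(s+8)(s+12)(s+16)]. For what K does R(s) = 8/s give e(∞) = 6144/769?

System type = 0 (no poles at s=0).
K_p = lim_{s→0} G(s) = K / (8·12·16) = (1/1536)·K.
e_ss = 8/(1 + K_p) = 6144/769 ⇒ 1 + (1/1536)·K = 769/768 ⇒ K = 2.

2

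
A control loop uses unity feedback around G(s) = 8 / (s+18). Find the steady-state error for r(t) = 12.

G(s) has no factors of s in the denominator, so the system is type 0.
K_p = lim_{s→0} G(s) = 8 / (18) = 4/9.
e_ss = 12/(1 + K_p) = 12/(13/9) = 108/13.

108/13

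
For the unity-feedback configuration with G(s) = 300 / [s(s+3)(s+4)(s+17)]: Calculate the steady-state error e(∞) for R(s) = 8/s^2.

5.44

G(s) has one factor of s in the denominator, so the system is type 1.
K_v = lim_{s→0} s·G(s) = 300 / (3·4·17) = 25/17.
e_ss = 8/K_v = 8/(25/17) = 5.44.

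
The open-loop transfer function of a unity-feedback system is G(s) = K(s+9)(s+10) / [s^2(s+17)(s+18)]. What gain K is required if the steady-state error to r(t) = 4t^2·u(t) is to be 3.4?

8

The open loop has two poles at the origin → type 2 system.
K_a = lim_{s→0} s^2·G(s) = K·9·10 / (17·18) = (5/17)·K.
e_ss = 8/K_a = 3.4 ⇒ K_a = 40/17 ⇒ K = (40/17)/(5/17) = 8.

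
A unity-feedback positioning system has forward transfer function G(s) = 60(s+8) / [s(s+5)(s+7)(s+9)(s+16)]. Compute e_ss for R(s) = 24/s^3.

infinity

One free integrator in G(s): this is a type 1 system.
K_a = lim_{s→0} s^2·G(s) = 0; the steady-state error to this parabolic input grows without bound.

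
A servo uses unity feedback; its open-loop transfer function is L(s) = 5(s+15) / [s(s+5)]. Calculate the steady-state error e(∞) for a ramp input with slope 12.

0.8

L(s) has one factor of s in the denominator, so the system is type 1.
K_v = lim_{s→0} s·L(s) = 5·15 / (5) = 15.
e_ss = 12/K_v = 12/15 = 0.8.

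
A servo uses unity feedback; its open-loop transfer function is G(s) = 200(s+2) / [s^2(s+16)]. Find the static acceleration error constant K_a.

Two free integrators in G(s): this is a type 2 system.
K_a = lim_{s→0} s^2·G(s) = 200·2 / (16) = 25.

25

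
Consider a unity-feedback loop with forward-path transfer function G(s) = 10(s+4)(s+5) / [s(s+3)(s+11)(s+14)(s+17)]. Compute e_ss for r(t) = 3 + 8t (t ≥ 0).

314.16

G(s) has one factor of s in the denominator, so the system is type 1. Taking each input component in turn:
  • 3: tracked with zero error.
  • 8t: e_ss = 8/K_v with K_v=100/3927 → 314.16.
Total e_ss = 314.16.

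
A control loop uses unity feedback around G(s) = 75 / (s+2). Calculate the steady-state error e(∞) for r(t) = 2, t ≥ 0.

System type = 0 (no poles at s=0).
K_p = lim_{s→0} G(s) = 75 / (2) = 37.5.
e_ss = 2/(1 + K_p) = 2/38.5 = 4/77.

4/77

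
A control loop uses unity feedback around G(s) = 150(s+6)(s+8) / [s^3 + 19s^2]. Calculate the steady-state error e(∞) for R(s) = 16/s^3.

19/450

Lowest-order denominator term is 19s^2, so the open loop has 2 poles at the origin → type 2 system.
K_a = lim_{s→0} s^2·G(s) = 150·6·8 / 19 = 7200/19.
r(t) = 8t^2 gives R(s) = 16/s^3.
e_ss = 16/K_a = 16/(7200/19) = 19/450.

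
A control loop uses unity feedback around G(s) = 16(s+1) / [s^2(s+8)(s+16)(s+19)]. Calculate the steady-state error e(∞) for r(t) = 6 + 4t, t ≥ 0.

0

G(s) has two factors of s in the denominator, so the system is type 2. By superposition:
  • 6: tracked with zero error.
  • 4t: tracked with zero error.
Total e_ss = 0.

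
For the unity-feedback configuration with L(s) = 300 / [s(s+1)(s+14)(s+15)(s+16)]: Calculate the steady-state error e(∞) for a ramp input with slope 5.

L(s) has one factor of s in the denominator, so the system is type 1.
K_v = lim_{s→0} s·L(s) = 300 / (1·14·15·16) = 5/56.
e_ss = 5/K_v = 5/(5/56) = 56.

56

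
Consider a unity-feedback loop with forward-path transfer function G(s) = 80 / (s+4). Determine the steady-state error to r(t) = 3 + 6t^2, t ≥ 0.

infinity

G(s) has no factors of s in the denominator, so the system is type 0. By superposition:
  • 3: e_ss = 3/(1+K_p) with K_p=20 → 1/7.
  • 6t^2: a type-0 system cannot track it, e_ss → ∞.
The unbounded component dominates.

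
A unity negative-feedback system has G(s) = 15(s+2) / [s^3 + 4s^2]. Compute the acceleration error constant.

Factoring s^2 from the denominator leaves a polynomial with constant term 4, so the system is type 2.
K_a = lim_{s→0} s^2·G(s) = 15·2 / 4 = 7.5.

7.5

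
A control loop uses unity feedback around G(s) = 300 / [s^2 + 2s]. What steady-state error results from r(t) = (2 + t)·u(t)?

The denominator has no term below 2s — 1 pole at s=0, type 1. Taking each input component in turn:
  • 2: tracked with zero error.
  • t: e_ss = 1/K_v with K_v=150 → 1/150.
Total e_ss = 1/150.

1/150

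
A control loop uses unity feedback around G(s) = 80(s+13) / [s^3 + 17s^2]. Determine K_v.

infinity

K_v = lim_{s→0} s·G(s); with 2 poles at the origin the limit diverges, so K_v = ∞.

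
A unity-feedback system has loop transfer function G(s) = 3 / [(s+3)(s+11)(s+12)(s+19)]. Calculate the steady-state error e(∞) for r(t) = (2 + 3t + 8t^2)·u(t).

infinity

System type = 0 (no poles at s=0). Treating each term separately:
  • 2: e_ss = 2/(1+K_p) with K_p=1/2508 → 5016/2509.
  • 3t: a type-0 system cannot track it, e_ss → ∞.
  • 8t^2: a type-0 system cannot track it, e_ss → ∞.
The unbounded component dominates.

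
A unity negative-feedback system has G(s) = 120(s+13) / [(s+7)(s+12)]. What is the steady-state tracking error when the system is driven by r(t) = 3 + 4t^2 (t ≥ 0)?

infinity

The open loop has no poles at the origin → type 0 system. Treating each term separately:
  • 3: e_ss = 3/(1+K_p) with K_p=130/7 → 21/137.
  • 4t^2: a type-0 system cannot track it, e_ss → ∞.
The unbounded component dominates.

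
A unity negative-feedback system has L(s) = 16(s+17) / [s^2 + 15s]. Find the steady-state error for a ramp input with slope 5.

Factoring s from the denominator leaves a polynomial with constant term 15, so the system is type 1.
K_v = lim_{s→0} s·L(s) = 16·17 / 15 = 272/15.
e_ss = 5/K_v = 5/(272/15) = 75/272.

75/272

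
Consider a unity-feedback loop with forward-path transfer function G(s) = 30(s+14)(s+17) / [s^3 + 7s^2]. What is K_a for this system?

1020

Lowest-order denominator term is 7s^2, so the open loop has 2 poles at the origin → type 2 system.
K_a = lim_{s→0} s^2·G(s) = 30·14·17 / 7 = 1020.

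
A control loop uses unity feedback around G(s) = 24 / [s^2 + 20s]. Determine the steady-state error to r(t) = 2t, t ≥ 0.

The denominator has no term below 20s — 1 pole at s=0, type 1.
K_v = lim_{s→0} s·G(s) = 24 / 20 = 1.2.
e_ss = 2/K_v = 2/1.2 = 5/3.

5/3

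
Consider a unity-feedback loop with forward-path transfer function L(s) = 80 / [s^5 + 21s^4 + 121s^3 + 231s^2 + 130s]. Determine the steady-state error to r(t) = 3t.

Factoring s from the denominator leaves a polynomial with constant term 130, so the system is type 1.
K_v = lim_{s→0} s·L(s) = 80 / 130 = 8/13.
e_ss = 3/K_v = 3/(8/13) = 4.875.

4.875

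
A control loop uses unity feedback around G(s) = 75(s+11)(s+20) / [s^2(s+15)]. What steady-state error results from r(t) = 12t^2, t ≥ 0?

G(s) has two factors of s in the denominator, so the system is type 2.
K_a = lim_{s→0} s^2·G(s) = 75·11·20 / (15) = 1100.
r(t) = 12t^2 gives R(s) = 24/s^3.
e_ss = 24/K_a = 24/1100 = 6/275.

6/275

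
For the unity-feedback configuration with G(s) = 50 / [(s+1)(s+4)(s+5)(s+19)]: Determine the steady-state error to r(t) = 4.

152/43

No free integrators in G(s): this is a type 0 system.
K_p = lim_{s→0} G(s) = 50 / (1·4·5·19) = 5/38.
e_ss = 4/(1 + K_p) = 4/(43/38) = 152/43.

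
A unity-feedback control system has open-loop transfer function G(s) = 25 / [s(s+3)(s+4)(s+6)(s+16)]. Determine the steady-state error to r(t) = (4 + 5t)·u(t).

System type = 1 (one pole at s=0). Taking each input component in turn:
  • 4: tracked with zero error.
  • 5t: e_ss = 5/K_v with K_v=25/1152 → 230.4.
Total e_ss = 230.4.

230.4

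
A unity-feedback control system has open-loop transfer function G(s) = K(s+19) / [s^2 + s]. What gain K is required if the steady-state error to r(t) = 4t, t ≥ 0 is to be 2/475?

50

Factoring s from the denominator leaves a polynomial with constant term 1, so the system is type 1.
K_v = lim_{s→0} s·G(s) = K·19 / 1 = 19·K.
e_ss = 4/K_v = 2/475 ⇒ K_v = 950 ⇒ K = 950/19 = 50.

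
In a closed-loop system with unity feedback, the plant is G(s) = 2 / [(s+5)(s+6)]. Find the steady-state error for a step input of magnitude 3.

2.8125

System type = 0 (no poles at s=0).
K_p = lim_{s→0} G(s) = 2 / (5·6) = 1/15.
e_ss = 3/(1 + K_p) = 3/(16/15) = 2.8125.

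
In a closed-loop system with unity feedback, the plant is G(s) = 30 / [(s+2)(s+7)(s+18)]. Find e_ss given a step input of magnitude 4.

The open loop has no poles at the origin → type 0 system.
K_p = lim_{s→0} G(s) = 30 / (2·7·18) = 5/42.
e_ss = 4/(1 + K_p) = 4/(47/42) = 168/47.

168/47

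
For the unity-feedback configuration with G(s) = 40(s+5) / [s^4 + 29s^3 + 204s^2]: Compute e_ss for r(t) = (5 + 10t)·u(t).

Lowest-order denominator term is 204s^2, so the open loop has 2 poles at the origin → type 2 system. Treating each term separately:
  • 5: tracked with zero error.
  • 10t: tracked with zero error.
Total e_ss = 0.

0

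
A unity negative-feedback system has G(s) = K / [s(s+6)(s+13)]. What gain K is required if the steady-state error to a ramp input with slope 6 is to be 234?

2

G(s) has one factor of s in the denominator, so the system is type 1.
K_v = lim_{s→0} s·G(s) = K / (6·13) = (1/78)·K.
e_ss = 6/K_v = 234 ⇒ K_v = 1/39 ⇒ K = (1/39)/(1/78) = 2.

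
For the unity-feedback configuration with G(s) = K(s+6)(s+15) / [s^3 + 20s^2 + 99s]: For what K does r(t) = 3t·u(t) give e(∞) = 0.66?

5

Lowest-order denominator term is 99s, so the open loop has 1 pole at the origin → type 1 system.
K_v = lim_{s→0} s·G(s) = K·6·15 / 99 = (10/11)·K.
e_ss = 3/K_v = 0.66 ⇒ K_v = 50/11 ⇒ K = (50/11)/(10/11) = 5.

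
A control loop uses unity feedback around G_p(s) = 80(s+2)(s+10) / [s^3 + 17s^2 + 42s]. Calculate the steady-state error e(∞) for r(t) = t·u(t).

The denominator has no term below 42s — 1 pole at s=0, type 1.
K_v = lim_{s→0} s·G_p(s) = 80·2·10 / 42 = 800/21.
e_ss = 1/K_v = 1/(800/21) = 21/800.

21/800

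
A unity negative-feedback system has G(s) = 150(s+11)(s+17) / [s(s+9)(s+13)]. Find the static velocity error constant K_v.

9350/39

G(s) has one factor of s in the denominator, so the system is type 1.
K_v = lim_{s→0} s·G(s) = 150·11·17 / (9·13) = 9350/39.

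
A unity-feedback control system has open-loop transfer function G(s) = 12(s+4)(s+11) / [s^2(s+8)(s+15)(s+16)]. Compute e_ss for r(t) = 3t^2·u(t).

System type = 2 (two poles at s=0).
K_a = lim_{s→0} s^2·G(s) = 12·4·11 / (8·15·16) = 0.275.
r(t) = 3t^2 gives R(s) = 6/s^3.
e_ss = 6/K_a = 6/0.275 = 240/11.

240/11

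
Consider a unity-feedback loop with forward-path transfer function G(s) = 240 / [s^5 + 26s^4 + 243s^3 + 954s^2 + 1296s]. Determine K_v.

5/27

The denominator has no term below 1296s — 1 pole at s=0, type 1.
K_v = lim_{s→0} s·G(s) = 240 / 1296 = 5/27.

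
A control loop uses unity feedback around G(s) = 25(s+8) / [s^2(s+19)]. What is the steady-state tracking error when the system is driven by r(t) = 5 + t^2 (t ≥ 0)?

0.19

Two free integrators in G(s): this is a type 2 system. Taking each input component in turn:
  • 5: tracked with zero error.
  • t^2: e_ss = 2/K_a with K_a=200/19 → 0.19.
Total e_ss = 0.19.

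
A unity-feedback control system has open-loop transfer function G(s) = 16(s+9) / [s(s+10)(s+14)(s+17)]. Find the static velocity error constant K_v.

System type = 1 (one pole at s=0).
K_v = lim_{s→0} s·G(s) = 16·9 / (10·14·17) = 36/595.

36/595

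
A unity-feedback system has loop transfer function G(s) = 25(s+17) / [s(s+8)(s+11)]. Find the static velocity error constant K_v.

One free integrator in G(s): this is a type 1 system.
K_v = lim_{s→0} s·G(s) = 25·17 / (8·11) = 425/88.

425/88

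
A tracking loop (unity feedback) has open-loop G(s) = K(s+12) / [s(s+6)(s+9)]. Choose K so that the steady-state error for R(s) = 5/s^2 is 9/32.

80

G(s) has one factor of s in the denominator, so the system is type 1.
K_v = lim_{s→0} s·G(s) = K·12 / (6·9) = (2/9)·K.
e_ss = 5/K_v = 9/32 ⇒ K_v = 160/9 ⇒ K = (160/9)/(2/9) = 80.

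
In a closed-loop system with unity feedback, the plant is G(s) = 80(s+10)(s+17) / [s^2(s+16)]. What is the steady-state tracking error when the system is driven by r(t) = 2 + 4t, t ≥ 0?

Two free integrators in G(s): this is a type 2 system. Taking each input component in turn:
  • 2: tracked with zero error.
  • 4t: tracked with zero error.
Total e_ss = 0.

0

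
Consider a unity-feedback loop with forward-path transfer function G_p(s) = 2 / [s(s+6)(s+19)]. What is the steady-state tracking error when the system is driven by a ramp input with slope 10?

G_p(s) has one factor of s in the denominator, so the system is type 1.
K_v = lim_{s→0} s·G_p(s) = 2 / (6·19) = 1/57.
e_ss = 10/K_v = 10/(1/57) = 570.

570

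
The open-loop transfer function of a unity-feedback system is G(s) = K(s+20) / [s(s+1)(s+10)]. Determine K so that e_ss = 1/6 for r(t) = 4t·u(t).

12

System type = 1 (one pole at s=0).
K_v = lim_{s→0} s·G(s) = K·20 / (1·10) = 2·K.
e_ss = 4/K_v = 1/6 ⇒ K_v = 24 ⇒ K = 24/2 = 12.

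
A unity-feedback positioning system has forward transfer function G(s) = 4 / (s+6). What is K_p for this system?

No free integrators in G(s): this is a type 0 system.
K_p = lim_{s→0} G(s) = 4 / (6) = 2/3.

2/3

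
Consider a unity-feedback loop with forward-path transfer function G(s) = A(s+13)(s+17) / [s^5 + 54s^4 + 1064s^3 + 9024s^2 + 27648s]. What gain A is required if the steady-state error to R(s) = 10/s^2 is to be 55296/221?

Lowest-order denominator term is 27648s, so the open loop has 1 pole at the origin → type 1 system.
K_v = lim_{s→0} s·G(s) = A·13·17 / 27648 = (221/27648)·A.
e_ss = 10/K_v = 55296/221 ⇒ K_v = 1105/27648 ⇒ A = (1105/27648)/(221/27648) = 5.

5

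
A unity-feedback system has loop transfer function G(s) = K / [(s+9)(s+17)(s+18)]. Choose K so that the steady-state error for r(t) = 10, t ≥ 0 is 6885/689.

The open loop has no poles at the origin → type 0 system.
K_p = lim_{s→0} G(s) = K / (9·17·18) = (1/2754)·K.
e_ss = 10/(1 + K_p) = 6885/689 ⇒ 1 + (1/2754)·K = 1378/1377 ⇒ K = 2.

2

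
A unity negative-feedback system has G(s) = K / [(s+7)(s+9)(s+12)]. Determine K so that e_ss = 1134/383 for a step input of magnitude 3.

10

System type = 0 (no poles at s=0).
K_p = lim_{s→0} G(s) = K / (7·9·12) = (1/756)·K.
e_ss = 3/(1 + K_p) = 1134/383 ⇒ 1 + (1/756)·K = 383/378 ⇒ K = 10.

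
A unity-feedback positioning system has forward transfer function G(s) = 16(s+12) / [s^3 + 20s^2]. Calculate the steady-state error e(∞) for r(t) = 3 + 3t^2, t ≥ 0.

0.625

Lowest-order denominator term is 20s^2, so the open loop has 2 poles at the origin → type 2 system. Taking each input component in turn:
  • 3: tracked with zero error.
  • 3t^2: e_ss = 6/K_a with K_a=9.6 → 0.625.
Total e_ss = 0.625.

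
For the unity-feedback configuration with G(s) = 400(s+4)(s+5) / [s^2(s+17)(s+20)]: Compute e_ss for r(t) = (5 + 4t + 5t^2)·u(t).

0.425

G(s) has two factors of s in the denominator, so the system is type 2. Treating each term separately:
  • 5: tracked with zero error.
  • 4t: tracked with zero error.
  • 5t^2: e_ss = 10/K_a with K_a=400/17 → 0.425.
Total e_ss = 0.425.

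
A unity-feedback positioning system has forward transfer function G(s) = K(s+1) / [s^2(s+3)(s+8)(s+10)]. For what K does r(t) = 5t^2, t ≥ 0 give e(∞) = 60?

40

System type = 2 (two poles at s=0).
K_a = lim_{s→0} s^2·G(s) = K·1 / (3·8·10) = (1/240)·K.
e_ss = 10/K_a = 60 ⇒ K_a = 1/6 ⇒ K = (1/6)/(1/240) = 40.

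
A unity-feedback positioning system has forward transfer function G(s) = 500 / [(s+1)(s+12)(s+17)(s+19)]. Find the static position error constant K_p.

125/969

No free integrators in G(s): this is a type 0 system.
K_p = lim_{s→0} G(s) = 500 / (1·12·17·19) = 125/969.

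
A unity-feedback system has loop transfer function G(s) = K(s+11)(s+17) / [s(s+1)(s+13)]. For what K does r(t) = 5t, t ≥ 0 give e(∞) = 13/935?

25

System type = 1 (one pole at s=0).
K_v = lim_{s→0} s·G(s) = K·11·17 / (1·13) = (187/13)·K.
e_ss = 5/K_v = 13/935 ⇒ K_v = 4675/13 ⇒ K = (4675/13)/(187/13) = 25.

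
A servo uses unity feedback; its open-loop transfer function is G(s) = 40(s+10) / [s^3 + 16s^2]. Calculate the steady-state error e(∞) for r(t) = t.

Lowest-order denominator term is 16s^2, so the open loop has 2 poles at the origin → type 2 system.
K_v = ∞ for a type-2 system; e_ss to a ramp is zero.

0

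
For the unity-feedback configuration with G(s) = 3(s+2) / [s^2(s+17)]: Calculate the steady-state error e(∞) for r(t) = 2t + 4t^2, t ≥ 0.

68/3

Two free integrators in G(s): this is a type 2 system. Treating each term separately:
  • 2t: tracked with zero error.
  • 4t^2: e_ss = 8/K_a with K_a=6/17 → 68/3.
Total e_ss = 68/3.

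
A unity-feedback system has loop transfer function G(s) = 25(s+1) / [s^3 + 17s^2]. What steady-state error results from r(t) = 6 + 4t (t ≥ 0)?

The denominator has no term below 17s^2 — 2 poles at s=0, type 2. By superposition:
  • 6: tracked with zero error.
  • 4t: tracked with zero error.
Total e_ss = 0.

0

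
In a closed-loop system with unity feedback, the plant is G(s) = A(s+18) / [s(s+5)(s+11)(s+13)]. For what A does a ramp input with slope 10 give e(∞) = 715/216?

One free integrator in G(s): this is a type 1 system.
K_v = lim_{s→0} s·G(s) = A·18 / (5·11·13) = (18/715)·A.
e_ss = 10/K_v = 715/216 ⇒ K_v = 432/143 ⇒ A = (432/143)/(18/715) = 120.

120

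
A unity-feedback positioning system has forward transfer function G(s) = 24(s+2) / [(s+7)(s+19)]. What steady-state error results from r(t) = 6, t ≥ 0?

System type = 0 (no poles at s=0).
K_p = lim_{s→0} G(s) = 24·2 / (7·19) = 48/133.
e_ss = 6/(1 + K_p) = 6/(181/133) = 798/181.

798/181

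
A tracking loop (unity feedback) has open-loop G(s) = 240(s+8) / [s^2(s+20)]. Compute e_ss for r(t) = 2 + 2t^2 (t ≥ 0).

1/24

System type = 2 (two poles at s=0). By superposition:
  • 2: tracked with zero error.
  • 2t^2: e_ss = 4/K_a with K_a=96 → 1/24.
Total e_ss = 1/24.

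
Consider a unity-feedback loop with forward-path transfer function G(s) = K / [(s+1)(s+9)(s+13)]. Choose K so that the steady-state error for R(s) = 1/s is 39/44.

15

G(s) has no factors of s in the denominator, so the system is type 0.
K_p = lim_{s→0} G(s) = K / (1·9·13) = (1/117)·K.
e_ss = 1/(1 + K_p) = 39/44 ⇒ 1 + (1/117)·K = 44/39 ⇒ K = 15.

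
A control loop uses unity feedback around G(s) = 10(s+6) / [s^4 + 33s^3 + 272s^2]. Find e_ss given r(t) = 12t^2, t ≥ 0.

Factoring s^2 from the denominator leaves a polynomial with constant term 272, so the system is type 2.
K_a = lim_{s→0} s^2·G(s) = 10·6 / 272 = 15/68.
r(t) = 12t^2 gives R(s) = 24/s^3.
e_ss = 24/K_a = 24/(15/68) = 108.8.

108.8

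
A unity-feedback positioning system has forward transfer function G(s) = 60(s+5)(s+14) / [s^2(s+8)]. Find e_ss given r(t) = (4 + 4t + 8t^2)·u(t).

16/525

G(s) has two factors of s in the denominator, so the system is type 2. Treating each term separately:
  • 4: tracked with zero error.
  • 4t: tracked with zero error.
  • 8t^2: e_ss = 16/K_a with K_a=525 → 16/525.
Total e_ss = 16/525.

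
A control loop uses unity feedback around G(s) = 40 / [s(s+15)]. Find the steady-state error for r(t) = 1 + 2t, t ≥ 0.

G(s) has one factor of s in the denominator, so the system is type 1. Taking each input component in turn:
  • 1: tracked with zero error.
  • 2t: e_ss = 2/K_v with K_v=8/3 → 0.75.
Total e_ss = 0.75.

0.75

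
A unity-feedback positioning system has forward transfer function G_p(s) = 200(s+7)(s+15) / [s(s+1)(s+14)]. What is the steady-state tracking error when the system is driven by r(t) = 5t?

1/300

G_p(s) has one factor of s in the denominator, so the system is type 1.
K_v = lim_{s→0} s·G_p(s) = 200·7·15 / (1·14) = 1500.
e_ss = 5/K_v = 5/1500 = 1/300.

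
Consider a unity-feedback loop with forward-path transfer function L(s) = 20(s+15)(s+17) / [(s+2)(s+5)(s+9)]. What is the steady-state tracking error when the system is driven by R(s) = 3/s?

The open loop has no poles at the origin → type 0 system.
K_p = lim_{s→0} L(s) = 20·15·17 / (2·5·9) = 170/3.
e_ss = 3/(1 + K_p) = 3/(173/3) = 9/173.

9/173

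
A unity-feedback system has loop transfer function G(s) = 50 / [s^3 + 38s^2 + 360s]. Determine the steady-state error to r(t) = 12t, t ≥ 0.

Factoring s from the denominator leaves a polynomial with constant term 360, so the system is type 1.
K_v = lim_{s→0} s·G(s) = 50 / 360 = 5/36.
e_ss = 12/K_v = 12/(5/36) = 86.4.

86.4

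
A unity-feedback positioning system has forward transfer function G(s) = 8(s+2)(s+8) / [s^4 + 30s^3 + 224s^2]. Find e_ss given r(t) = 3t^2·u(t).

10.5

The denominator has no term below 224s^2 — 2 poles at s=0, type 2.
K_a = lim_{s→0} s^2·G(s) = 8·2·8 / 224 = 4/7.
r(t) = 3t^2 gives R(s) = 6/s^3.
e_ss = 6/K_a = 6/(4/7) = 10.5.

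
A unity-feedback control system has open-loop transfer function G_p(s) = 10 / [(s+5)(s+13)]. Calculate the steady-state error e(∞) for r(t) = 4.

No free integrators in G_p(s): this is a type 0 system.
K_p = lim_{s→0} G_p(s) = 10 / (5·13) = 2/13.
e_ss = 4/(1 + K_p) = 4/(15/13) = 52/15.

52/15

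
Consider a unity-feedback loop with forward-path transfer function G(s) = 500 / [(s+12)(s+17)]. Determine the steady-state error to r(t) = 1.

51/176

No free integrators in G(s): this is a type 0 system.
K_p = lim_{s→0} G(s) = 500 / (12·17) = 125/51.
e_ss = 1/(1 + K_p) = 1/(176/51) = 51/176.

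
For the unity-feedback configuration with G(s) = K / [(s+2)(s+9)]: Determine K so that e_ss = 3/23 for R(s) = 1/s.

No free integrators in G(s): this is a type 0 system.
K_p = lim_{s→0} G(s) = K / (2·9) = (1/18)·K.
e_ss = 1/(1 + K_p) = 3/23 ⇒ 1 + (1/18)·K = 23/3 ⇒ K = 120.

120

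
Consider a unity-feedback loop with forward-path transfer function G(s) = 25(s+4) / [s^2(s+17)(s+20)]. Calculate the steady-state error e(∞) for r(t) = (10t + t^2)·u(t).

Two free integrators in G(s): this is a type 2 system. Taking each input component in turn:
  • 10t: tracked with zero error.
  • t^2: e_ss = 2/K_a with K_a=5/17 → 6.8.
Total e_ss = 6.8.

6.8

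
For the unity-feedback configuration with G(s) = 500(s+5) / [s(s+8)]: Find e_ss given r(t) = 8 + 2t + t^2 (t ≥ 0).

infinity

The open loop has one pole at the origin → type 1 system. Treating each term separately:
  • 8: tracked with zero error.
  • 2t: e_ss = 2/K_v with K_v=312.5 → 0.0064.
  • t^2: a type-1 system cannot track it, e_ss → ∞.
The unbounded component dominates.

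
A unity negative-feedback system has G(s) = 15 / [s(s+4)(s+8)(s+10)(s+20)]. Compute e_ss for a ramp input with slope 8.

G(s) has one factor of s in the denominator, so the system is type 1.
K_v = lim_{s→0} s·G(s) = 15 / (4·8·10·20) = 3/1280.
e_ss = 8/K_v = 8/(3/1280) = 10240/3.

10240/3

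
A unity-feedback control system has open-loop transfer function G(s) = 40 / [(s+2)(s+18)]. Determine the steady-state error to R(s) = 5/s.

No free integrators in G(s): this is a type 0 system.
K_p = lim_{s→0} G(s) = 40 / (2·18) = 10/9.
e_ss = 5/(1 + K_p) = 5/(19/9) = 45/19.

45/19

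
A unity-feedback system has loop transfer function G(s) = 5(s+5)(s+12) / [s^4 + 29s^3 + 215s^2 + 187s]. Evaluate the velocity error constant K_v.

300/187

The denominator has no term below 187s — 1 pole at s=0, type 1.
K_v = lim_{s→0} s·G(s) = 5·5·12 / 187 = 300/187.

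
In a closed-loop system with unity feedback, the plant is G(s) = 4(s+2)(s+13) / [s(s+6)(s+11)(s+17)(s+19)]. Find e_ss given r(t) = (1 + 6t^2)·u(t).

infinity

One free integrator in G(s): this is a type 1 system. Treating each term separately:
  • 1: tracked with zero error.
  • 6t^2: a type-1 system cannot track it, e_ss → ∞.
The unbounded component dominates.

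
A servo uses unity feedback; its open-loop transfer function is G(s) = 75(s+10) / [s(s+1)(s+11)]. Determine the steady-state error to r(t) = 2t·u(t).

11/375

The open loop has one pole at the origin → type 1 system.
K_v = lim_{s→0} s·G(s) = 75·10 / (1·11) = 750/11.
e_ss = 2/K_v = 2/(750/11) = 11/375.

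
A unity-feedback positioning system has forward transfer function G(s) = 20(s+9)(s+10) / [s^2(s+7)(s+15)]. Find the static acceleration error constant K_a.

120/7

The open loop has two poles at the origin → type 2 system.
K_a = lim_{s→0} s^2·G(s) = 20·9·10 / (7·15) = 120/7.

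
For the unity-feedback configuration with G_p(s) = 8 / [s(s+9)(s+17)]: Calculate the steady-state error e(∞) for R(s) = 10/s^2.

191.25

The open loop has one pole at the origin → type 1 system.
K_v = lim_{s→0} s·G_p(s) = 8 / (9·17) = 8/153.
e_ss = 10/K_v = 10/(8/153) = 191.25.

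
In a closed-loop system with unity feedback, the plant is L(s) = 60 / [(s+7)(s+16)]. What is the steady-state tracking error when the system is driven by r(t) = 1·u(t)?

System type = 0 (no poles at s=0).
K_p = lim_{s→0} L(s) = 60 / (7·16) = 15/28.
e_ss = 1/(1 + K_p) = 1/(43/28) = 28/43.

28/43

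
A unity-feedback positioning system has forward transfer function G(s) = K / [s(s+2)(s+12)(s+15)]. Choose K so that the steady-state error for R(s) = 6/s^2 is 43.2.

50

System type = 1 (one pole at s=0).
K_v = lim_{s→0} s·G(s) = K / (2·12·15) = (1/360)·K.
e_ss = 6/K_v = 43.2 ⇒ K_v = 5/36 ⇒ K = (5/36)/(1/360) = 50.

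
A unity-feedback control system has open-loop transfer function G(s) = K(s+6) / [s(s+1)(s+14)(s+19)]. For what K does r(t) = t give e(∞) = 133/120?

40

System type = 1 (one pole at s=0).
K_v = lim_{s→0} s·G(s) = K·6 / (1·14·19) = (3/133)·K.
e_ss = 1/K_v = 133/120 ⇒ K_v = 120/133 ⇒ K = (120/133)/(3/133) = 40.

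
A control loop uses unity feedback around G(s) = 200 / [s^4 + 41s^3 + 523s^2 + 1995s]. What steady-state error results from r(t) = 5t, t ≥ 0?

Lowest-order denominator term is 1995s, so the open loop has 1 pole at the origin → type 1 system.
K_v = lim_{s→0} s·G(s) = 200 / 1995 = 40/399.
e_ss = 5/K_v = 5/(40/399) = 49.875.

49.875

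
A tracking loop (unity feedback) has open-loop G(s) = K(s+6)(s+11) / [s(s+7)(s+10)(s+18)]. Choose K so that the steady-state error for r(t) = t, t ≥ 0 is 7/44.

System type = 1 (one pole at s=0).
K_v = lim_{s→0} s·G(s) = K·6·11 / (7·10·18) = (11/210)·K.
e_ss = 1/K_v = 7/44 ⇒ K_v = 44/7 ⇒ K = (44/7)/(11/210) = 120.

120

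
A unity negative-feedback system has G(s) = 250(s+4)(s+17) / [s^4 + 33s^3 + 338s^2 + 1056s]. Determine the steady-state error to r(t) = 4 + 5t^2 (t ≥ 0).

The denominator has no term below 1056s — 1 pole at s=0, type 1. Treating each term separately:
  • 4: tracked with zero error.
  • 5t^2: a type-1 system cannot track it, e_ss → ∞.
The unbounded component dominates.

infinity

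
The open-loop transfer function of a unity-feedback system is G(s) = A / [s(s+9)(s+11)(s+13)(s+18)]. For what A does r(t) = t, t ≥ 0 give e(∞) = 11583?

2

G(s) has one factor of s in the denominator, so the system is type 1.
K_v = lim_{s→0} s·G(s) = A / (9·11·13·18) = (1/23166)·A.
e_ss = 1/K_v = 11583 ⇒ K_v = 1/11583 ⇒ A = (1/11583)/(1/23166) = 2.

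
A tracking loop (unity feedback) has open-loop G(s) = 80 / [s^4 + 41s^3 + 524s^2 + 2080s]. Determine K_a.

The denominator has no term below 2080s — 1 pole at s=0, type 1.
K_a = lim_{s→0} s^2·G(s) = 0 (the extra factor of s kills the finite limit).

0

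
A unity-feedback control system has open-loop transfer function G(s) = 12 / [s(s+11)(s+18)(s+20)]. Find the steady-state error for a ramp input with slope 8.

2640

System type = 1 (one pole at s=0).
K_v = lim_{s→0} s·G(s) = 12 / (11·18·20) = 1/330.
e_ss = 8/K_v = 8/(1/330) = 2640.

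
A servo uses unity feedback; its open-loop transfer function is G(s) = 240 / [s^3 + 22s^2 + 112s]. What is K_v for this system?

15/7

Factoring s from the denominator leaves a polynomial with constant term 112, so the system is type 1.
K_v = lim_{s→0} s·G(s) = 240 / 112 = 15/7.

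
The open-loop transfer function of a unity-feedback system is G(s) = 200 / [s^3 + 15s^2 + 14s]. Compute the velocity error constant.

100/7

Factoring s from the denominator leaves a polynomial with constant term 14, so the system is type 1.
K_v = lim_{s→0} s·G(s) = 200 / 14 = 100/7.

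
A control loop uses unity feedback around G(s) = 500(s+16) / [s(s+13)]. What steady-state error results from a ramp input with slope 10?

System type = 1 (one pole at s=0).
K_v = lim_{s→0} s·G(s) = 500·16 / (13) = 8000/13.
e_ss = 10/K_v = 10/(8000/13) = 13/800.

13/800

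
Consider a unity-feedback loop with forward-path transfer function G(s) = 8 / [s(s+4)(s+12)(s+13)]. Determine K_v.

1/78

One free integrator in G(s): this is a type 1 system.
K_v = lim_{s→0} s·G(s) = 8 / (4·12·13) = 1/78.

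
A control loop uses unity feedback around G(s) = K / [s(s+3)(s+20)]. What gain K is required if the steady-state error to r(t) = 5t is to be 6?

50

G(s) has one factor of s in the denominator, so the system is type 1.
K_v = lim_{s→0} s·G(s) = K / (3·20) = (1/60)·K.
e_ss = 5/K_v = 6 ⇒ K_v = 5/6 ⇒ K = (5/6)/(1/60) = 50.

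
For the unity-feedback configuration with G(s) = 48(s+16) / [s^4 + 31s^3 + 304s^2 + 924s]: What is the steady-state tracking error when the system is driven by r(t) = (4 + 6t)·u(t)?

231/32

Lowest-order denominator term is 924s, so the open loop has 1 pole at the origin → type 1 system. Taking each input component in turn:
  • 4: tracked with zero error.
  • 6t: e_ss = 6/K_v with K_v=64/77 → 231/32.
Total e_ss = 231/32.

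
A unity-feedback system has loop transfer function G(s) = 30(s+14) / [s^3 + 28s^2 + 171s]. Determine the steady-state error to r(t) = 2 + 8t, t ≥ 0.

114/35

Lowest-order denominator term is 171s, so the open loop has 1 pole at the origin → type 1 system. Treating each term separately:
  • 2: tracked with zero error.
  • 8t: e_ss = 8/K_v with K_v=140/57 → 114/35.
Total e_ss = 114/35.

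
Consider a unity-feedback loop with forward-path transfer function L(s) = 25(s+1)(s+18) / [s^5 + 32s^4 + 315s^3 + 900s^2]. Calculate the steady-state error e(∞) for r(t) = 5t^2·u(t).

Factoring s^2 from the denominator leaves a polynomial with constant term 900, so the system is type 2.
K_a = lim_{s→0} s^2·L(s) = 25·1·18 / 900 = 0.5.
r(t) = 5t^2 gives R(s) = 10/s^3.
e_ss = 10/K_a = 10/0.5 = 20.

20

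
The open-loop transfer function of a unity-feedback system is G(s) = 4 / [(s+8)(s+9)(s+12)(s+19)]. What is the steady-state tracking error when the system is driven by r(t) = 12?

49248/4105

System type = 0 (no poles at s=0).
K_p = lim_{s→0} G(s) = 4 / (8·9·12·19) = 1/4104.
e_ss = 12/(1 + K_p) = 12/(4105/4104) = 49248/4105.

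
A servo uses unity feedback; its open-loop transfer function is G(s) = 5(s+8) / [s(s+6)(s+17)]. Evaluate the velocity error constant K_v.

20/51

One free integrator in G(s): this is a type 1 system.
K_v = lim_{s→0} s·G(s) = 5·8 / (6·17) = 20/51.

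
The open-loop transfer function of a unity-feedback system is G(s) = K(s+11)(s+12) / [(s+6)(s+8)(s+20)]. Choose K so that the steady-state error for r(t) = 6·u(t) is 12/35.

120

No free integrators in G(s): this is a type 0 system.
K_p = lim_{s→0} G(s) = K·11·12 / (6·8·20) = 0.1375·K.
e_ss = 6/(1 + K_p) = 12/35 ⇒ 1 + 0.1375·K = 17.5 ⇒ K = 120.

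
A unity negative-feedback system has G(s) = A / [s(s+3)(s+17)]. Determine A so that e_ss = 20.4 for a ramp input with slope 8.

20

One free integrator in G(s): this is a type 1 system.
K_v = lim_{s→0} s·G(s) = A / (3·17) = (1/51)·A.
e_ss = 8/K_v = 20.4 ⇒ K_v = 20/51 ⇒ A = (20/51)/(1/51) = 20.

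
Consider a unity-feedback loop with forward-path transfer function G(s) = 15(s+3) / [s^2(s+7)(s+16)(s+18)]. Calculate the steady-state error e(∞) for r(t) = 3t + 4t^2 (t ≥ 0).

G(s) has two factors of s in the denominator, so the system is type 2. By superposition:
  • 3t: tracked with zero error.
  • 4t^2: e_ss = 8/K_a with K_a=5/224 → 358.4.
Total e_ss = 358.4.

358.4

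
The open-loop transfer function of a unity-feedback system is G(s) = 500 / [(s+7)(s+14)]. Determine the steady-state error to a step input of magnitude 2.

The open loop has no poles at the origin → type 0 system.
K_p = lim_{s→0} G(s) = 500 / (7·14) = 250/49.
e_ss = 2/(1 + K_p) = 2/(299/49) = 98/299.

98/299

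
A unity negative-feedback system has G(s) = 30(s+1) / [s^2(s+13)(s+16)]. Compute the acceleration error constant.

15/104

System type = 2 (two poles at s=0).
K_a = lim_{s→0} s^2·G(s) = 30·1 / (13·16) = 15/104.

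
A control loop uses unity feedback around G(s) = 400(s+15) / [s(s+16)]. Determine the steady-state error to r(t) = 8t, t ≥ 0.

8/375

G(s) has one factor of s in the denominator, so the system is type 1.
K_v = lim_{s→0} s·G(s) = 400·15 / (16) = 375.
e_ss = 8/K_v = 8/375.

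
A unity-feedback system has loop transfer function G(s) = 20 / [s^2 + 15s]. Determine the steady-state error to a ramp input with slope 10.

Lowest-order denominator term is 15s, so the open loop has 1 pole at the origin → type 1 system.
K_v = lim_{s→0} s·G(s) = 20 / 15 = 4/3.
e_ss = 10/K_v = 10/(4/3) = 7.5.

7.5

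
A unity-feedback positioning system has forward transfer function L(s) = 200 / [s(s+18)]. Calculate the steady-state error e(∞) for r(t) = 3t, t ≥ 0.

0.27

The open loop has one pole at the origin → type 1 system.
K_v = lim_{s→0} s·L(s) = 200 / (18) = 100/9.
e_ss = 3/K_v = 3/(100/9) = 0.27.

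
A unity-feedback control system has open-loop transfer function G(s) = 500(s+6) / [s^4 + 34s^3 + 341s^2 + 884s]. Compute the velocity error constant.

Lowest-order denominator term is 884s, so the open loop has 1 pole at the origin → type 1 system.
K_v = lim_{s→0} s·G(s) = 500·6 / 884 = 750/221.

750/221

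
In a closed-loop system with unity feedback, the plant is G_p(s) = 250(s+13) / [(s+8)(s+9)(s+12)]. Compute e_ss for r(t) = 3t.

infinity

G_p(s) has no factors of s in the denominator, so the system is type 0.
K_v = lim_{s→0} s·G_p(s) = 0; the steady-state error to this ramp input grows without bound.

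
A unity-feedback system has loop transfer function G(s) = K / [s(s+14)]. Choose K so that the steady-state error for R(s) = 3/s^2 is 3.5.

G(s) has one factor of s in the denominator, so the system is type 1.
K_v = lim_{s→0} s·G(s) = K / (14) = (1/14)·K.
e_ss = 3/K_v = 3.5 ⇒ K_v = 6/7 ⇒ K = (6/7)/(1/14) = 12.

12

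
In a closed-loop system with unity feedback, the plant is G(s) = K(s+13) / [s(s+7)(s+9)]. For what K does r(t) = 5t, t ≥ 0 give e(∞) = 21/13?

15

One free integrator in G(s): this is a type 1 system.
K_v = lim_{s→0} s·G(s) = K·13 / (7·9) = (13/63)·K.
e_ss = 5/K_v = 21/13 ⇒ K_v = 65/21 ⇒ K = (65/21)/(13/63) = 15.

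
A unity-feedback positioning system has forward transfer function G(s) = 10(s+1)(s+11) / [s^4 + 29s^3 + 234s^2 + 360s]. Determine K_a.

Lowest-order denominator term is 360s, so the open loop has 1 pole at the origin → type 1 system.
K_a = lim_{s→0} s^2·G(s) = 0 (the extra factor of s kills the finite limit).

0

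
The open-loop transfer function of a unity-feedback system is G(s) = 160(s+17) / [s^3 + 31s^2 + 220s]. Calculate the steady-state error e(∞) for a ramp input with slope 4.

11/34

The denominator has no term below 220s — 1 pole at s=0, type 1.
K_v = lim_{s→0} s·G(s) = 160·17 / 220 = 136/11.
e_ss = 4/K_v = 4/(136/11) = 11/34.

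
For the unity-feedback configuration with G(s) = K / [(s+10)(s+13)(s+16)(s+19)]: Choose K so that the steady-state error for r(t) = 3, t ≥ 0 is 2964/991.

System type = 0 (no poles at s=0).
K_p = lim_{s→0} G(s) = K / (10·13·16·19) = (1/39520)·K.
e_ss = 3/(1 + K_p) = 2964/991 ⇒ 1 + (1/39520)·K = 991/988 ⇒ K = 120.

120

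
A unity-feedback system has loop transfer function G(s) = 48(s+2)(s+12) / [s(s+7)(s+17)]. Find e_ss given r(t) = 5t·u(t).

One free integrator in G(s): this is a type 1 system.
K_v = lim_{s→0} s·G(s) = 48·2·12 / (7·17) = 1152/119.
e_ss = 5/K_v = 5/(1152/119) = 595/1152.

595/1152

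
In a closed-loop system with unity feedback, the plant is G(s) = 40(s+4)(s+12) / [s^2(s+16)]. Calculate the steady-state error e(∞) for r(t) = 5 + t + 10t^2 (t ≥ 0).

G(s) has two factors of s in the denominator, so the system is type 2. By superposition:
  • 5: tracked with zero error.
  • t: tracked with zero error.
  • 10t^2: e_ss = 20/K_a with K_a=120 → 1/6.
Total e_ss = 1/6.

1/6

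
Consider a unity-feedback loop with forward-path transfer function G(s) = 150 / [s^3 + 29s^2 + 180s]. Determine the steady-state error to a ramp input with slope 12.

14.4

Factoring s from the denominator leaves a polynomial with constant term 180, so the system is type 1.
K_v = lim_{s→0} s·G(s) = 150 / 180 = 5/6.
e_ss = 12/K_v = 12/(5/6) = 14.4.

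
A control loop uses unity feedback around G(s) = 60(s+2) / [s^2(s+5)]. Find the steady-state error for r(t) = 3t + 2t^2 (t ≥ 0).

1/6

G(s) has two factors of s in the denominator, so the system is type 2. Treating each term separately:
  • 3t: tracked with zero error.
  • 2t^2: e_ss = 4/K_a with K_a=24 → 1/6.
Total e_ss = 1/6.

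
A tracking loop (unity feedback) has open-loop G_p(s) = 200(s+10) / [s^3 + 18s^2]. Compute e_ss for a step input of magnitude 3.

Factoring s^2 from the denominator leaves a polynomial with constant term 18, so the system is type 2.
K_p = ∞ for a type-2 system; e_ss to a step is zero.

0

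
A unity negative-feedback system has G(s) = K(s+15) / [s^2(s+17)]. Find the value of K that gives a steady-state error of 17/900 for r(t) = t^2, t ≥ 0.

120

G(s) has two factors of s in the denominator, so the system is type 2.
K_a = lim_{s→0} s^2·G(s) = K·15 / (17) = (15/17)·K.
e_ss = 2/K_a = 17/900 ⇒ K_a = 1800/17 ⇒ K = (1800/17)/(15/17) = 120.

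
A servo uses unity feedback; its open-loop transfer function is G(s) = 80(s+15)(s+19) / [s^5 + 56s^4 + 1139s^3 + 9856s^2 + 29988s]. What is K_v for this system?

1900/2499

Factoring s from the denominator leaves a polynomial with constant term 29988, so the system is type 1.
K_v = lim_{s→0} s·G(s) = 80·15·19 / 29988 = 1900/2499.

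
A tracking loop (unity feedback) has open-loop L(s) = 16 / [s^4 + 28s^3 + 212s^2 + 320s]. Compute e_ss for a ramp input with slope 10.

Lowest-order denominator term is 320s, so the open loop has 1 pole at the origin → type 1 system.
K_v = lim_{s→0} s·L(s) = 16 / 320 = 0.05.
e_ss = 10/K_v = 10/0.05 = 200.

200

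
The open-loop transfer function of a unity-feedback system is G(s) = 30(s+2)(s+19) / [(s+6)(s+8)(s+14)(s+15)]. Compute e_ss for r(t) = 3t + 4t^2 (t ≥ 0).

The open loop has no poles at the origin → type 0 system. By superposition:
  • 3t: a type-0 system cannot track it, e_ss → ∞.
  • 4t^2: a type-0 system cannot track it, e_ss → ∞.
The unbounded component dominates.

infinity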